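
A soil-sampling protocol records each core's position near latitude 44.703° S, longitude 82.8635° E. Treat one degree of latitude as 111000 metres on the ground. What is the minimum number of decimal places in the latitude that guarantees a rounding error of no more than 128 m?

One degree of latitude covers 111000 m.
With N decimal places the half-ulp bound is 0.5·10⁻ᴺ°, or 0.5·10⁻ᴺ × 111000 m on the ground.
Setting 55500 × 10⁻ᴺ ≤ 128 gives 10ᴺ ≥ 433.6, i.e. N ≥ 2.64.
At 2 places the error can reach 555 m, but 3 places keeps it to 55.5 m.

3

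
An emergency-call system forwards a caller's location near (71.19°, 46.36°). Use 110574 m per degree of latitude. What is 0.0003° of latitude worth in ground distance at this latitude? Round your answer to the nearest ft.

0.0003° × 110574 m/° = 33.1722 m.
In feet: 33.1722 m ÷ 0.3048 ≈ 108.83 ft.

109 ft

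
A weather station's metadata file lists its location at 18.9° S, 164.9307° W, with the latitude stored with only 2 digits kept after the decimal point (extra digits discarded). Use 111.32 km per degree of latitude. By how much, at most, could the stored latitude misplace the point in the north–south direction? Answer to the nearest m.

1113 m

Truncating at 2 decimal places can drop up to a full unit in the last place, so the latitude may be off by as much as 0.01°.
So the N–S error is at most 0.01 × 111320 = 1113.2 m.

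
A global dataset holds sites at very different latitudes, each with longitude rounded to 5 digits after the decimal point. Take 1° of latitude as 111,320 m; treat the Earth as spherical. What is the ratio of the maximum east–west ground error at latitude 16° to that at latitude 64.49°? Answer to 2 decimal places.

Rounding to 5 decimal places leaves the longitude within ±5e-06° of the true value.
Error at 16° = 5e-06° × 111320 × cos 16° ≈ 0.5566 × 0.9613 = 0.53504 m.
At 64.49°: 5e-06° × 111320 × cos 64.49° = 5e-06 × 111320 × 0.4307 ≈ 0.23971 m.
Ratio: 0.53504 / 0.23971 = cos 16° / cos 64.49° ≈ 2.2320.

2.23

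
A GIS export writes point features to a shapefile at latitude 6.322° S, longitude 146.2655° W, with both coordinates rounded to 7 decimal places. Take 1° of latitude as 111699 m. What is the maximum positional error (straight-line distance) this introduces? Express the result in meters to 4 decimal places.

0.0079 meters

Rounding to 7 decimal places leaves each coordinate within ±5e-08° of the true value.
N–S: 5e-08° × 111699 m/° = 0.00558495 m.
East–west component at 6.322°: 5e-08° × 111699 × cos 6.322° ≈ 5e-08 × 111020 ≈ 0.00555099 m.
Combining orthogonally: (0.00558495² + 0.00555099²)^½ ≈ 0.00787433 m.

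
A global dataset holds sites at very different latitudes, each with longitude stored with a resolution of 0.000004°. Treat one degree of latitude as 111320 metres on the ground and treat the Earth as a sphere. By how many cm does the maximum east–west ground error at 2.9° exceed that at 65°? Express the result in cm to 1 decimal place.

With a 0.000004° grid the true value lies within half a step, ±0.000004°/2 = ±2e-06°, of the stored one.
At 2.9°: 2e-06° × 111320 × cos 2.9° = 2e-06 × 111320 × 0.9987 ≈ 0.22235 m.
Error at 65° = 2e-06° × 111320 × cos 65° ≈ 0.22264 × 0.4226 = 0.094092 m.
So the lower-latitude error exceeds the higher by 0.22235 − 0.094092 = 0.12826 m.
That is 0.128263 m = 12.826 cm.

12.8 cm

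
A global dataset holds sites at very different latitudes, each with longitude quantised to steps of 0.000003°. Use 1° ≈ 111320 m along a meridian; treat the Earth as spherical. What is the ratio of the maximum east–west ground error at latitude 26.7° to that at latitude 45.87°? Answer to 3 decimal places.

1.283

With a 0.000003° grid the true value lies within half a step, ±0.000003°/2 = ±1.5e-06°, of the stored one.
Error at 26.7° = 1.5e-06° × 111320 × cos 26.7° ≈ 0.16698 × 0.8934 = 0.14918 m.
Error at 45.87° = 1.5e-06° × 111320 × cos 45.87° ≈ 0.16698 × 0.6963 = 0.11627 m.
The ratio reduces to cos 26.7° / cos 45.87° = 0.8934/0.6963 ≈ 1.2830.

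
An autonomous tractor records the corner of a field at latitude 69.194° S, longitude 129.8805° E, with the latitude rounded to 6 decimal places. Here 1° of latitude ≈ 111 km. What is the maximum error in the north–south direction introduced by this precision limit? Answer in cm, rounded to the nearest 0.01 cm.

Rounding to 6 decimal places leaves the latitude within ±5e-07° of the true value.
North–south distance: 5e-07° × 111000 m/° = 0.0555 m.
That is 0.0555 m = 5.55 cm.

5.55 cm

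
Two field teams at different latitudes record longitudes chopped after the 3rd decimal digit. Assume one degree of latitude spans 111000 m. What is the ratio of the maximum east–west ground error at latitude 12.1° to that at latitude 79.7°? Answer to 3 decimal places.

Truncating at 3 decimal places can drop up to a full unit in the last place, so the longitude may be off by as much as 0.001°.
Error at 12.1° = 0.001° × 111000 × cos 12.1° ≈ 111 × 0.9778 = 108.53 m.
Error at 79.7° = 0.001° × 111000 × cos 79.7° ≈ 111 × 0.1788 = 19.847 m.
Ratio: 108.53 / 19.847 = cos 12.1° / cos 79.7° ≈ 5.4685.

5.469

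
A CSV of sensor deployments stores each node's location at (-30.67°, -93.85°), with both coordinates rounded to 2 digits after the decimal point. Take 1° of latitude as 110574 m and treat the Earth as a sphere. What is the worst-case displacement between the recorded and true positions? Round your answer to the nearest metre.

Rounding to 2 decimal places leaves each coordinate within ±0.005° of the true value.
Latitude error → 0.005 × 110574 = 552.87 m along the meridian.
East–west component at 30.67°: 0.005° × 110574 × cos 30.67° ≈ 0.005 × 95106.9 ≈ 475.534 m.
The two errors are perpendicular, so the maximum displacement is √(552.87² + 475.534²) ≈ 729.245 m.

729 metres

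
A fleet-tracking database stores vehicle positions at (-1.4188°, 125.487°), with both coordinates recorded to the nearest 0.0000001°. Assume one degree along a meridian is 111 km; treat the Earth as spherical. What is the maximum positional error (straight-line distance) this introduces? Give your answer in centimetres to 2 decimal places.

Rounding to 7 decimal places leaves each coordinate within ±5e-08° of the true value.
N–S: 5e-08° × 111000 m/° = 0.00555 m.
E–W at 1.4188°: 5e-08° × 111000 × cos 1.4188° = 5e-08 × 111000 × 0.9997 ≈ 0.0055483 m.
The two errors are perpendicular, so the maximum displacement is √(0.00555² + 0.0055483²) ≈ 0.00784768 m.
That is 0.00784768 m = 0.78477 cm.

0.78 centimetres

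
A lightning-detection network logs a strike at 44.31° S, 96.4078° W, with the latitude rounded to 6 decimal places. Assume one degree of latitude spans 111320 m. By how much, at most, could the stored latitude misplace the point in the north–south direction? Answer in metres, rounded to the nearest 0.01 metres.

Rounding to 6 decimal places leaves the latitude within ±5e-07° of the true value.
So the N–S error is at most 5e-07 × 111320 = 0.05566 m.

0.06 metres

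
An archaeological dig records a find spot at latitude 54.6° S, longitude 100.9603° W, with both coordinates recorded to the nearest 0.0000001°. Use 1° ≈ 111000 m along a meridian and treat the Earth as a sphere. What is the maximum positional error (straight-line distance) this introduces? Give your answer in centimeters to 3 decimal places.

0.641 centimeters

Rounding to 7 decimal places leaves each coordinate within ±5e-08° of the true value.
Latitude error → 5e-08 × 111000 = 0.00555 m along the meridian.
East–west component at 54.6°: 5e-08° × 111000 × cos 54.6° ≈ 5e-08 × 64300.2 ≈ 0.00321501 m.
The two errors are perpendicular, so the maximum displacement is √(0.00555² + 0.00321501²) ≈ 0.00641395 m.
That is 0.00641395 m = 0.6414 cm.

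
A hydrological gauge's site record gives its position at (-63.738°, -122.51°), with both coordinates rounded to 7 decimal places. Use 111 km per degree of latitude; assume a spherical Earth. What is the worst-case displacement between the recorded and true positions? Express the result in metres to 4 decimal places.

Rounding to 7 decimal places leaves each coordinate within ±5e-08° of the true value.
N–S: 5e-08° × 111000 m/° = 0.00555 m.
East–west component at 63.738°: 5e-08° × 111000 × cos 63.738° ≈ 5e-08 × 49114.9 ≈ 0.00245574 m.
Combining orthogonally: (0.00555² + 0.00245574²)^½ ≈ 0.00606903 m.

0.0061 metres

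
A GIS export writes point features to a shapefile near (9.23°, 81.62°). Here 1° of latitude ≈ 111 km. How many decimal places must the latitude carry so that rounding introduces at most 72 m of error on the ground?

3 decimal places

One degree of latitude covers 111000 m.
Rounding to N decimal places gives at most 0.5 × 10⁻ᴺ degrees of error, i.e. 0.5 × 10⁻ᴺ × 111000 m.
Setting 55500 × 10⁻ᴺ ≤ 72 gives 10ᴺ ≥ 770.8, i.e. N ≥ 2.89.
So 3 decimal places suffice (55.5 m); 2 would allow up to 555 m.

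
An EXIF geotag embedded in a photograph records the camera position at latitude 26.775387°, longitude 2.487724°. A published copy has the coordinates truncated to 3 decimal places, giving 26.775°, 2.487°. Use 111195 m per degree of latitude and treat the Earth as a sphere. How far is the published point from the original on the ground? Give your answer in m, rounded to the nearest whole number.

84 m

Δlat = 26.775387 − 26.775 = +0.000387°; Δlon = 2.487724 − 2.487 = +0.000724°.
N–S: 0.000387° × 111195 m/° = 43.0325 m.
E–W at 26.775°: 0.000724° × 111195 × cos 26.775° = 0.000724 × 111195 × 0.8928 ≈ 71.8736 m.
Hypotenuse of the two orthogonal shifts: √(43.0325² + 71.8736²) = 83.7712 m.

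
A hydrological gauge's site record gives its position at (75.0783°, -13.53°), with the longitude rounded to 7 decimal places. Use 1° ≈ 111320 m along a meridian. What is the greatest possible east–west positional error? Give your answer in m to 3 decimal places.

0.001 m

Rounding to 7 decimal places leaves the longitude within ±5e-08° of the true value.
One degree of longitude at 75.0783° is 111320 × cos 75.0783° ≈ 111320 × 0.2575 = 28664.8 m.
So at most 5e-08° × 28664.8 ≈ 0.00143324 m east–west.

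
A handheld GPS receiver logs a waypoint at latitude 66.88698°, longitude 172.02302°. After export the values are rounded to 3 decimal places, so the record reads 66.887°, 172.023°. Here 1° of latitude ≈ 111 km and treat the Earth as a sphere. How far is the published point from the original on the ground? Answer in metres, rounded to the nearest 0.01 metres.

Δlat = 66.88698 − 66.887 = -0.00002°; Δlon = 172.02302 − 172.023 = +0.00002°.
North–south shift: -0.00002 × 111000 = -2.22 m.
East–west at this latitude: 0.00002° × 111000 × cos 66.887° ≈ 0.00002 × 43572.6 = 0.871452 m.
Hypotenuse of the two orthogonal shifts: √(2.22² + 0.871452²) = 2.38492 m.

2.38 metres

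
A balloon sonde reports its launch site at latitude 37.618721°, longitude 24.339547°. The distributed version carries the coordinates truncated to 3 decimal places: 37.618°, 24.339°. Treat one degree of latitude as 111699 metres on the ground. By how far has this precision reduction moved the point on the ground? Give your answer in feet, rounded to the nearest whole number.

The latitude changed by +0.000721° and the longitude by +0.000547°.
North–south shift: 0.000721 × 111699 = 80.535 m.
E–W at 37.618°: 0.000547° × 111699 × cos 37.618° = 0.000547 × 111699 × 0.7921 ≈ 48.3967 m.
Hypotenuse of the two orthogonal shifts: √(80.535² + 48.3967²) = 93.9581 m.
Converting: 93.9581 m × 3.2808 ft/m ≈ 308.26 ft.

308 feet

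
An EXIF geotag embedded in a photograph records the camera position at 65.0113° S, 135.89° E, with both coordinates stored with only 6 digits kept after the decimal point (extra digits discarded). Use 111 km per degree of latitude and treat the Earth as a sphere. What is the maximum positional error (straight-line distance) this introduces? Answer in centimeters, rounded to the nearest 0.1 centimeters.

Truncating at 6 decimal places can drop up to a full unit in the last place, so each coordinate may be off by as much as 1e-06°.
Latitude error → 1e-06 × 111000 = 0.111 m along the meridian.
East–west component at 65.0113°: 1e-06° × 111000 × cos 65.0113° ≈ 1e-06 × 46890.8 ≈ 0.0468908 m.
Combining orthogonally: (0.111² + 0.0468908²)^½ ≈ 0.120498 m.
That is 0.120498 m = 12.05 cm.

12.0 centimeters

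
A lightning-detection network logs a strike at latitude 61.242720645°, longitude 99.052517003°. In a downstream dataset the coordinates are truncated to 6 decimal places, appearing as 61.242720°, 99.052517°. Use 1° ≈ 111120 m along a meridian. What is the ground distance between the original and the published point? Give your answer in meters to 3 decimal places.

0.072 meters

Δlat = 61.242720645 − 61.242720 = +0.000000645°; Δlon = 99.052517003 − 99.052517 = +0.000000003°.
N–S: 0.000000645° × 111120 m/° = 0.0716724 m.
E–W at 61.2427°: 0.000000003° × 111120 × cos 61.2427° = 0.000000003 × 111120 × 0.4811 ≈ 0.00016038 m.
Hypotenuse of the two orthogonal shifts: √(0.0716724² + 0.00016038²) = 0.0716726 m.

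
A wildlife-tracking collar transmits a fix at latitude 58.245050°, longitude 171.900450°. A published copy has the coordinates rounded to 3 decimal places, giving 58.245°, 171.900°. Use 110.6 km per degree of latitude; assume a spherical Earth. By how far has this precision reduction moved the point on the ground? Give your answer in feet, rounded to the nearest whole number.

88 feet

Δlat = 58.245050 − 58.245 = +0.000050°; Δlon = 171.900450 − 171.900 = +0.000450°.
N–S: 0.000050° × 110600 m/° = 5.53 m.
East–west at this latitude: 0.000450° × 110600 × cos 58.245° ≈ 0.000450 × 58207.5 = 26.1934 m.
Distance: √(5.53² + 26.1934²) ≈ 26.7707 m.
Converting: 26.7707 m × 3.2808 ft/m ≈ 87.831 ft.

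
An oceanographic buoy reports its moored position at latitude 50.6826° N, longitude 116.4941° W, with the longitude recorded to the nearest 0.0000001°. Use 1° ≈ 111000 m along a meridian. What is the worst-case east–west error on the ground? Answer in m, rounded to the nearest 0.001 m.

Rounding to 7 decimal places leaves the longitude within ±5e-08° of the true value.
At latitude 50.6826° a degree of longitude spans 111000 m × cos 50.6826° = 111000 × 0.6336 ≈ 70331.4 m.
So at most 5e-08° × 70331.4 ≈ 0.00351657 m east–west.

0.004 m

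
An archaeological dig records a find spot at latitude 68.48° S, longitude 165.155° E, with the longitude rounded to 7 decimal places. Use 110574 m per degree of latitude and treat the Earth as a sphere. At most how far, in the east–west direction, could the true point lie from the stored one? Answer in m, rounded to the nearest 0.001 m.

Rounding to 7 decimal places leaves the longitude within ±5e-08° of the true value.
At latitude 68.48° a degree of longitude spans 110574 m × cos 68.48° = 110574 × 0.3668 ≈ 40561.4 m.
Maximum E–W displacement: 5e-08 × 40561.4 = 0.00202807 m.

0.002 m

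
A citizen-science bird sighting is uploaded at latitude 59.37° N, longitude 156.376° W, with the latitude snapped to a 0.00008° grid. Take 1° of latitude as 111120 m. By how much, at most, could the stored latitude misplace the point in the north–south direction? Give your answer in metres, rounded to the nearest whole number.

4 metres

With a 0.00008° grid the true value lies within half a step, ±0.00008°/2 = ±4e-05°, of the stored one.
North–south distance: 4e-05° × 111120 m/° = 4.4448 m.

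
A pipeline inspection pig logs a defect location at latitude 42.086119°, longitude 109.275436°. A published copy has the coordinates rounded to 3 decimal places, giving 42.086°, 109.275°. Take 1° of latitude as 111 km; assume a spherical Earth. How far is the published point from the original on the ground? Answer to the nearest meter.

The latitude changed by +0.000119° and the longitude by +0.000436°.
North–south shift: 0.000119 × 111000 = 13.209 m.
East–west at this latitude: 0.000436° × 111000 × cos 42.086° ≈ 0.000436 × 82377.5 = 35.9166 m.
Combined displacement = (13.209² + 35.9166²)^½ ≈ 38.2685 m.

38 meters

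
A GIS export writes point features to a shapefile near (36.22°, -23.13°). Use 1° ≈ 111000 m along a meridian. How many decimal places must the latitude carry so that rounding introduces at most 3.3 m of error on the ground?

One degree of latitude covers 111000 m.
Rounding to N decimal places gives at most 0.5 × 10⁻ᴺ degrees of error, i.e. 0.5 × 10⁻ᴺ × 111000 m.
Need 0.5 × 111000 × 10⁻ᴺ ≤ 3.3 → 10⁻ᴺ ≤ 5.946e-05, so N ≥ 4.23.
At 4 places the error can reach 5.55 m, but 5 places keeps it to 0.555 m.

5 decimal places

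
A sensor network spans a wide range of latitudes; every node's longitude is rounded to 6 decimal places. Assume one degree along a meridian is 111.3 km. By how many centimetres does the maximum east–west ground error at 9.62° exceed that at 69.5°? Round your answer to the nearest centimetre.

Rounding to 6 decimal places leaves the longitude within ±5e-07° of the true value.
Error at 9.62° = 5e-07° × 111300 × cos 9.62° ≈ 0.05565 × 0.9859 = 0.054867 m.
Error at 69.5° = 5e-07° × 111300 × cos 69.5° ≈ 0.05565 × 0.3502 = 0.019489 m.
Difference: 0.054867 − 0.019489 = 0.035378 m.
That is 0.0353784 m = 3.5378 cm.

4 centimetres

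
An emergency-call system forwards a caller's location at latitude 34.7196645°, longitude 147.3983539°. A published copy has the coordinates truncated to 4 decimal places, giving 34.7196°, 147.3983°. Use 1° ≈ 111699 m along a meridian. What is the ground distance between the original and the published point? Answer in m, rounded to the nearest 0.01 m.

8.74 m

Δlat = 34.7196645 − 34.7196 = +0.0000645°; Δlon = 147.3983539 − 147.3983 = +0.0000539°.
N–S: 0.0000645° × 111699 m/° = 7.20459 m.
East–west at this latitude: 0.0000539° × 111699 × cos 34.7196° ≈ 0.0000539 × 91810.9 = 4.94861 m.
Combined displacement = (7.20459² + 4.94861²)^½ ≈ 8.74041 m.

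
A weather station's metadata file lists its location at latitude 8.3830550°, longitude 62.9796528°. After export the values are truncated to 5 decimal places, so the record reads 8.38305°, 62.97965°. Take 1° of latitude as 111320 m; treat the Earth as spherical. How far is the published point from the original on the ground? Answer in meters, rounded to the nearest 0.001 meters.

The latitude changed by +0.0000050° and the longitude by +0.0000028°.
North–south shift: 0.0000050 × 111320 = 0.5566 m.
East–west at this latitude: 0.0000028° × 111320 × cos 8.38305° ≈ 0.0000028 × 110131 = 0.308366 m.
Combined displacement = (0.5566² + 0.308366²)^½ ≈ 0.636312 m.

0.636 meters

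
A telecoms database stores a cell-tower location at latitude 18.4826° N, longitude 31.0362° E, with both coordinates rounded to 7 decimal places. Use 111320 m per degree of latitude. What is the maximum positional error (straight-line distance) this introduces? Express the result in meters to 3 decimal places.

Rounding to 7 decimal places leaves each coordinate within ±5e-08° of the true value.
Latitude error → 5e-08 × 111320 = 0.005566 m along the meridian.
East–west component at 18.4826°: 5e-08° × 111320 × cos 18.4826° ≈ 5e-08 × 105578 ≈ 0.00527891 m.
The two errors are perpendicular, so the maximum displacement is √(0.005566² + 0.00527891²) ≈ 0.00767119 m.

0.008 meters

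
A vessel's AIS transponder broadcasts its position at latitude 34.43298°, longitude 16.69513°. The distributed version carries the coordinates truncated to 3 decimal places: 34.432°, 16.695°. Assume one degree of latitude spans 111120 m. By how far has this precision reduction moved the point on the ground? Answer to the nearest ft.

359 ft

Δlat = 34.43298 − 34.432 = +0.00098°; Δlon = 16.69513 − 16.695 = +0.00013°.
North–south shift: 0.00098 × 111120 = 108.898 m.
East–west at this latitude: 0.00013° × 111120 × cos 34.432° ≈ 0.00013 × 91651.5 = 11.9147 m.
Combined displacement = (108.898² + 11.9147²)^½ ≈ 109.547 m.
In feet: 109.547 m ÷ 0.3048 ≈ 359.41 ft.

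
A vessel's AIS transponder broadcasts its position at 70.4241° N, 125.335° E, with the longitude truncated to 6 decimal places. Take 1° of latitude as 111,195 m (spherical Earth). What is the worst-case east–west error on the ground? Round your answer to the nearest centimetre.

Truncating at 6 decimal places can drop up to a full unit in the last place, so the longitude may be off by as much as 1e-06°.
Parallels shrink by cos φ, so at 70.4241° a degree of longitude is 111195 × 0.3351 ≈ 37256.5 m.
Maximum E–W displacement: 1e-06 × 37256.5 = 0.0372565 m.
That is 0.0372565 m = 3.7256 cm.

4 centimetres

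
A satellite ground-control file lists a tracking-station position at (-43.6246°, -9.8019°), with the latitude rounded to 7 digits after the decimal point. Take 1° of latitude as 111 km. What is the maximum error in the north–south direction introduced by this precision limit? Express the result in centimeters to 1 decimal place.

Rounding to 7 decimal places leaves the latitude within ±5e-08° of the true value.
North–south distance: 5e-08° × 111000 m/° = 0.00555 m.
That is 0.00555 m = 0.555 cm.

0.6 centimeters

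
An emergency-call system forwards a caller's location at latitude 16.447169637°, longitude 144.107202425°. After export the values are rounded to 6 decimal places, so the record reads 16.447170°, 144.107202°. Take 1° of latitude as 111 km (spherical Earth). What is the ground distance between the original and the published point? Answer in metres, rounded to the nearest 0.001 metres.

The latitude changed by -0.000000363° and the longitude by +0.000000425°.
N–S: -0.000000363° × 111000 m/° = -0.040293 m.
E–W at 16.4472°: 0.000000425° × 111000 × cos 16.4472° = 0.000000425 × 111000 × 0.9591 ≈ 0.0452447 m.
Hypotenuse of the two orthogonal shifts: √(0.040293² + 0.0452447²) = 0.0605855 m.

0.061 metres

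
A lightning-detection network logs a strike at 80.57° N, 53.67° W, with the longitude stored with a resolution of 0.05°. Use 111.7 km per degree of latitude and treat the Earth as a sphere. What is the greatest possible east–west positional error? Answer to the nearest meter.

With a 0.05° grid the true value lies within half a step, ±0.05°/2 = ±0.025°, of the stored one.
One degree of longitude at 80.57° is 111700 × cos 80.57° ≈ 111700 × 0.1638 = 18301.2 m.
Maximum E–W displacement: 0.025 × 18301.2 = 457.53 m.

458 meters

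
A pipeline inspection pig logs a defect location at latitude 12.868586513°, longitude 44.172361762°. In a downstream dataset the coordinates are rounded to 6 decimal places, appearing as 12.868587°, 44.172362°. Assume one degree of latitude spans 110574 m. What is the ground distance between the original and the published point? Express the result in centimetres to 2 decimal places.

The latitude changed by -0.000000487° and the longitude by -0.000000238°.
N–S: -0.000000487° × 110574 m/° = -0.0538495 m.
East–west at this latitude: -0.000000238° × 110574 × cos 12.8686° ≈ -0.000000238 × 107797 = -0.0256556 m.
Combined displacement = (0.0538495² + 0.0256556²)^½ ≈ 0.0596488 m.
That is 0.0596488 m = 5.9649 cm.

5.96 centimetres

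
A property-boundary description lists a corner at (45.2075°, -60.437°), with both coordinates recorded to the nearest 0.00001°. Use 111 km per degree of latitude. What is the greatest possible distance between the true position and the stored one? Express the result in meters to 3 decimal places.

0.679 meters

Rounding to 5 decimal places leaves each coordinate within ±5e-06° of the true value.
North–south component: 5e-06° × 111000 = 0.555 m.
E–W at 45.2075°: 5e-06° × 111000 × cos 45.2075° = 5e-06 × 111000 × 0.7045 ≈ 0.39102 m.
Combining orthogonally: (0.555² + 0.39102²)^½ ≈ 0.678912 m.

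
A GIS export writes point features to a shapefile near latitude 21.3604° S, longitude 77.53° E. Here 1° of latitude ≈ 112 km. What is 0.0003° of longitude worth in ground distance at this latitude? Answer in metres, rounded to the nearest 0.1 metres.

0.0003° of longitude at 21.3604° is 0.0003 × 112000 × cos 21.3604° ≈ 0.0003 × 104306 = 31.2919 m.

31.3 metres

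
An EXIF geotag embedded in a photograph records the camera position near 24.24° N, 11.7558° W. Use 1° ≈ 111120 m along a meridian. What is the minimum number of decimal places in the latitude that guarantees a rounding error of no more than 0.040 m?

7 decimal places

One degree of latitude covers 111120 m.
Rounding to N decimal places gives at most 0.5 × 10⁻ᴺ degrees of error, i.e. 0.5 × 10⁻ᴺ × 111120 m.
Need 0.5 × 111120 × 10⁻ᴺ ≤ 0.040 → 10⁻ᴺ ≤ 7.199e-07, so N ≥ 6.14.
At 6 places the error can reach 0.0556 m, but 7 places keeps it to 0.00556 m.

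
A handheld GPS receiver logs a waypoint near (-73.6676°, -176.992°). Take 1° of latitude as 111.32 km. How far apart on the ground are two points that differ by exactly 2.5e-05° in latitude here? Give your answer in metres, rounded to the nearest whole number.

2.5e-05° × 111320 m/° = 2.783 m.

3 metres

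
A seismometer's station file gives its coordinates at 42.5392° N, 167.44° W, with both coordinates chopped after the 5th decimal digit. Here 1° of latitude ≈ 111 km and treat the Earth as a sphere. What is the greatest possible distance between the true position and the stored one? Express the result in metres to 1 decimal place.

1.4 metres

Truncating at 5 decimal places can drop up to a full unit in the last place, so each coordinate may be off by as much as 1e-05°.
N–S: 1e-05° × 111000 m/° = 1.11 m.
East–west component at 42.5392°: 1e-05° × 111000 × cos 42.5392° ≈ 1e-05 × 81786.5 ≈ 0.817865 m.
Worst case both components are at the extreme and orthogonal: √(1.11² + 0.817865²) ≈ 1.37877 m.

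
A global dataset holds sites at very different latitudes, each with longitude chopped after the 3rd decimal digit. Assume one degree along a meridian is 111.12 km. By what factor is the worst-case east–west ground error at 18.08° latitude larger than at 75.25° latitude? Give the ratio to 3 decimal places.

Truncating at 3 decimal places can drop up to a full unit in the last place, so the longitude may be off by as much as 0.001°.
Error at 18.08° = 0.001° × 111120 × cos 18.08° ≈ 111.12 × 0.9506 = 105.63 m.
Error at 75.25° = 0.001° × 111120 × cos 75.25° ≈ 111.12 × 0.2546 = 28.291 m.
Ratio: 105.63 / 28.291 = cos 18.08° / cos 75.25° ≈ 3.7338.

3.734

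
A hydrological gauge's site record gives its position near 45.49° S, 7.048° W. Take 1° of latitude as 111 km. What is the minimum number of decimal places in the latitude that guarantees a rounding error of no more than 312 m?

One degree of latitude covers 111000 m.
With N decimal places the half-ulp bound is 0.5·10⁻ᴺ°, or 0.5·10⁻ᴺ × 111000 m on the ground.
Need 0.5 × 111000 × 10⁻ᴺ ≤ 312 → 10⁻ᴺ ≤ 5.622e-03, so N ≥ 2.25.
At 2 places the error can reach 555 m, but 3 places keeps it to 55.5 m.

3 decimal places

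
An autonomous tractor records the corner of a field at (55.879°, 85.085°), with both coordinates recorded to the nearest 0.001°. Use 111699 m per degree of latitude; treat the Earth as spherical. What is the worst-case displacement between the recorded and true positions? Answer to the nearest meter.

64 meters

Rounding to 3 decimal places leaves each coordinate within ±0.0005° of the true value.
N–S: 0.0005° × 111699 m/° = 55.8495 m.
E–W at 55.879°: 0.0005° × 111699 × cos 55.879° = 0.0005 × 111699 × 0.5609 ≈ 31.3284 m.
Worst case both components are at the extreme and orthogonal: √(55.8495² + 31.3284²) ≈ 64.0362 m.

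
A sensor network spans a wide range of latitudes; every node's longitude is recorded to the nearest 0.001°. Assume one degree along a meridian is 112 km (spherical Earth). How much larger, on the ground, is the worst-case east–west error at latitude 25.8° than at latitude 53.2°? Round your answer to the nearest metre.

17 metres

Rounding to 3 decimal places leaves the longitude within ±0.0005° of the true value.
Error at 25.8° = 0.0005° × 112000 × cos 25.8° ≈ 56 × 0.9003 = 50.418 m.
Error at 53.2° = 0.0005° × 112000 × cos 53.2° ≈ 56 × 0.5990 = 33.545 m.
Difference: 50.418 − 33.545 = 16.873 m.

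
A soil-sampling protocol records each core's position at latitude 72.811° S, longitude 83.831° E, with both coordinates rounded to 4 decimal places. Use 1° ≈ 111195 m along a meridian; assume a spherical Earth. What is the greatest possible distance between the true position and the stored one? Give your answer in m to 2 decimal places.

5.80 m

Rounding to 4 decimal places leaves each coordinate within ±5e-05° of the true value.
Latitude error → 5e-05 × 111195 = 5.55975 m along the meridian.
E–W at 72.811°: 5e-05° × 111195 × cos 72.811° = 5e-05 × 111195 × 0.2955 ≈ 1.64304 m.
Worst case both components are at the extreme and orthogonal: √(5.55975² + 1.64304²) ≈ 5.79745 m.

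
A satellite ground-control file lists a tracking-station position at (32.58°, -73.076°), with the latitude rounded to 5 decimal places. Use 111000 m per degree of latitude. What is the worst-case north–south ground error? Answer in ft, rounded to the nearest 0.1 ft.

1.8 ft

Rounding to 5 decimal places leaves the latitude within ±5e-06° of the true value.
North–south distance: 5e-06° × 111000 m/° = 0.555 m.
Converting: 0.555 m × 3.2808 ft/m ≈ 1.8209 ft.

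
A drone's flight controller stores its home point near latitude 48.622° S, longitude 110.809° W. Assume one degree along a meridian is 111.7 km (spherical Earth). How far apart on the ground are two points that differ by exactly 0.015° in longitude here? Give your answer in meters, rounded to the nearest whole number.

0.015° of longitude at 48.622° is 0.015 × 111700 × cos 48.622° ≈ 0.015 × 73836.4 = 1107.55 m.

1108 meters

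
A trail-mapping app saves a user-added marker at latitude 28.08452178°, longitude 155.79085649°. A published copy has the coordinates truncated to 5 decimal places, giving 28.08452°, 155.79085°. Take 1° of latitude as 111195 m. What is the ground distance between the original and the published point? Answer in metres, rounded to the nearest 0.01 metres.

0.67 metres

The latitude changed by +0.00000178° and the longitude by +0.00000649°.
N–S: 0.00000178° × 111195 m/° = 0.197927 m.
E–W at 28.0845°: 0.00000649° × 111195 × cos 28.0845° = 0.00000649 × 111195 × 0.8823 ≈ 0.636684 m.
Combined displacement = (0.197927² + 0.636684²)^½ ≈ 0.666739 m.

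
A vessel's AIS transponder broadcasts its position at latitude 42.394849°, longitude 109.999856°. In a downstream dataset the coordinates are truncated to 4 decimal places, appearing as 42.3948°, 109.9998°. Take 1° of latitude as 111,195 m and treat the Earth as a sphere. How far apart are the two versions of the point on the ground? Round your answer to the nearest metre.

7 metres

The latitude changed by +0.000049° and the longitude by +0.000056°.
North–south shift: 0.000049 × 111195 = 5.44856 m.
East–west at this latitude: 0.000056° × 111195 × cos 42.3948° ≈ 0.000056 × 82119.3 = 4.59868 m.
Hypotenuse of the two orthogonal shifts: √(5.44856² + 4.59868²) = 7.12984 m.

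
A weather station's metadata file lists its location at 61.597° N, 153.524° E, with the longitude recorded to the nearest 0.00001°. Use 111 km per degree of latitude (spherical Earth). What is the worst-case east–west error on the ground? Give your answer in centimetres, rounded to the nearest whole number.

26 centimetres

Rounding to 5 decimal places leaves the longitude within ±5e-06° of the true value.
At latitude 61.597° a degree of longitude spans 111000 m × cos 61.597° = 111000 × 0.4757 ≈ 52799.4 m.
So at most 5e-06° × 52799.4 ≈ 0.263997 m east–west.
That is 0.263997 m = 26.4 cm.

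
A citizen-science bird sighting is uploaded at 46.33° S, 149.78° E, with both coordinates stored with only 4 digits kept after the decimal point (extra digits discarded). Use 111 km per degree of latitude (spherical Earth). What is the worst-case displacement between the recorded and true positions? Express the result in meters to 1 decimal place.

Truncating at 4 decimal places can drop up to a full unit in the last place, so each coordinate may be off by as much as 0.0001°.
Latitude error → 0.0001 × 111000 = 11.1 m along the meridian.
Longitude error → 0.0001 × 111000 × cos 46.33° = 0.0001 × 111000 × 0.6905 ≈ 7.66459 m.
Combining orthogonally: (11.1² + 7.66459²)^½ ≈ 13.4891 m.

13.5 meters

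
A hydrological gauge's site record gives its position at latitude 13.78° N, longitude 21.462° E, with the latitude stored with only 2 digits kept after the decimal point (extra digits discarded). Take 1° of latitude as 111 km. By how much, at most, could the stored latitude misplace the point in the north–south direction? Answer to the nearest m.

Truncating at 2 decimal places can drop up to a full unit in the last place, so the latitude may be off by as much as 0.01°.
North–south distance: 0.01° × 111000 m/° = 1110 m.

1110 m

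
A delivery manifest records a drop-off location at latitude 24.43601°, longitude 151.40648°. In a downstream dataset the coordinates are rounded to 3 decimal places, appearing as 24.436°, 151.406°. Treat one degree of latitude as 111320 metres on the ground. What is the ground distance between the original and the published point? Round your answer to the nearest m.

The latitude changed by +0.00001° and the longitude by +0.00048°.
N–S: 0.00001° × 111320 m/° = 1.1132 m.
East–west at this latitude: 0.00048° × 111320 × cos 24.436° ≈ 0.00048 × 101348 = 48.6472 m.
Combined displacement = (1.1132² + 48.6472²)^½ ≈ 48.66 m.

49 m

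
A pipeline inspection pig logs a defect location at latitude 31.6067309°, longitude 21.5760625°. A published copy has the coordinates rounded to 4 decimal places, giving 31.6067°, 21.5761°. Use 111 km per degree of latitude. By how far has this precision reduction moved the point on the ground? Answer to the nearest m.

The latitude changed by +0.0000309° and the longitude by -0.0000375°.
N–S: 0.0000309° × 111000 m/° = 3.4299 m.
East–west at this latitude: -0.0000375° × 111000 × cos 31.6067° ≈ -0.0000375 × 94534.9 = -3.54506 m.
Distance: √(3.4299² + 3.54506²) ≈ 4.93271 m.

5 m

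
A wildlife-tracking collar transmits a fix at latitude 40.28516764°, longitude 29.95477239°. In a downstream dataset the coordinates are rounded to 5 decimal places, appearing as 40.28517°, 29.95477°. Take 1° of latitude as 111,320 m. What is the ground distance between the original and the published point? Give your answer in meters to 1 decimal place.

The latitude changed by -0.00000236° and the longitude by +0.00000239°.
N–S: -0.00000236° × 111320 m/° = -0.262715 m.
East–west at this latitude: 0.00000239° × 111320 × cos 40.2852° ≈ 0.00000239 × 84918.9 = 0.202956 m.
Distance: √(0.262715² + 0.202956²) ≈ 0.33198 m.

0.3 meters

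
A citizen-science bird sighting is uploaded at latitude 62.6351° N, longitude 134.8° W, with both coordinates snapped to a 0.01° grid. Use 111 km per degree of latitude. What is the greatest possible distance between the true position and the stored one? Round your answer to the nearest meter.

611 meters

With a 0.01° grid the true value lies within half a step, ±0.01°/2 = ±0.005°, of the stored one.
N–S: 0.005° × 111000 m/° = 555 m.
Longitude error → 0.005 × 111000 × cos 62.6351° = 0.005 × 111000 × 0.4597 ≈ 255.109 m.
The two errors are perpendicular, so the maximum displacement is √(555² + 255.109²) ≈ 610.824 m.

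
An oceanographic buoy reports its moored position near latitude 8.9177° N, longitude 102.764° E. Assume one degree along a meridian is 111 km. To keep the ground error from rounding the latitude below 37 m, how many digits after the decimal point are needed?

One degree of latitude covers 111000 m.
Rounding to N decimal places gives at most 0.5 × 10⁻ᴺ degrees of error, i.e. 0.5 × 10⁻ᴺ × 111000 m.
Setting 55500 × 10⁻ᴺ ≤ 37 gives 10ᴺ ≥ 1500, i.e. N ≥ 3.18.
At 3 places the error can reach 55.5 m, but 4 places keeps it to 5.55 m.

4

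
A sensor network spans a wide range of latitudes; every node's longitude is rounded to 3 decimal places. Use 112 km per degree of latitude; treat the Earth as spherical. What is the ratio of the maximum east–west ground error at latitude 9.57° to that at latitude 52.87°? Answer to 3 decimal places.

1.634

Rounding to 3 decimal places leaves the longitude within ±0.0005° of the true value.
Error at 9.57° = 0.0005° × 112000 × cos 9.57° ≈ 56 × 0.9861 = 55.221 m.
Error at 52.87° = 0.0005° × 112000 × cos 52.87° ≈ 56 × 0.6036 = 33.803 m.
Ratio: 55.221 / 33.803 = cos 9.57° / cos 52.87° ≈ 1.6336.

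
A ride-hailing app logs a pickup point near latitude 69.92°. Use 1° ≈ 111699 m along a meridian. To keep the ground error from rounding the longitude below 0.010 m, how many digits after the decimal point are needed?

7

At 69.92° one degree of longitude covers 111699 × cos 69.92° ≈ 111699 × 0.3433 ≈ 38349.8 m.
Rounding to N decimal places gives at most 0.5 × 10⁻ᴺ degrees of error, i.e. 0.5 × 10⁻ᴺ × 38349.8 m.
Setting 19174.9 × 10⁻ᴺ ≤ 0.010 gives 10ᴺ ≥ 1.917e+06, i.e. N ≥ 6.28.
At 6 places the error can reach 0.0192 m, but 7 places keeps it to 0.00192 m.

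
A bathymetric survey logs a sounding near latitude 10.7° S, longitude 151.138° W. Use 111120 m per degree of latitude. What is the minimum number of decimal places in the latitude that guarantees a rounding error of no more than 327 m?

One degree of latitude covers 111120 m.
N decimal places → at most half a unit in the last place, 0.5 × 10⁻ᴺ° = 111120/2 × 10⁻ᴺ m.
Setting 55560 × 10⁻ᴺ ≤ 327 gives 10ᴺ ≥ 169.9, i.e. N ≥ 2.23.
At 2 places the error can reach 556 m, but 3 places keeps it to 55.6 m.

3 decimal places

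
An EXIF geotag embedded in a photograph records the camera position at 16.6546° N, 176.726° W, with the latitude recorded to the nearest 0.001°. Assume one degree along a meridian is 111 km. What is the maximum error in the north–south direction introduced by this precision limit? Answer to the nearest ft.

182 ft

Rounding to 3 decimal places leaves the latitude within ±0.0005° of the true value.
North–south distance: 0.0005° × 111000 m/° = 55.5 m.
Converting: 55.5 m × 3.2808 ft/m ≈ 182.09 ft.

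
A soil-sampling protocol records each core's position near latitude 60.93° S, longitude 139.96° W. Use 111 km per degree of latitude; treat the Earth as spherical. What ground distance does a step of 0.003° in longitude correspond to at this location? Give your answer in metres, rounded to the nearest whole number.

162 metres

0.003° of longitude at 60.93° is 0.003 × 111000 × cos 60.93° ≈ 0.003 × 53932.4 = 161.797 m.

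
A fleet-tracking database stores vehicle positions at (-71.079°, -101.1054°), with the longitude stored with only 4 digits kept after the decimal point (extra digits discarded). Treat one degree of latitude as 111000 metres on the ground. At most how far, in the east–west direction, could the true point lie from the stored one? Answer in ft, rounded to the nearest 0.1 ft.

Truncating at 4 decimal places can drop up to a full unit in the last place, so the longitude may be off by as much as 0.0001°.
Parallels shrink by cos φ, so at 71.079° a degree of longitude is 111000 × 0.3243 ≈ 35993.3 m.
Maximum E–W displacement: 0.0001 × 35993.3 = 3.59933 m.
In feet: 3.59933 m ÷ 0.3048 ≈ 11.809 ft.

11.8 ft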